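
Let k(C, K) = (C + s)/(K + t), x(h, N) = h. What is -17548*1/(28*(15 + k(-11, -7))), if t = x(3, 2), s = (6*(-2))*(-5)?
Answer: -17548/77 ≈ -227.90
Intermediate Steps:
s = 60 (s = -12*(-5) = 60)
t = 3
k(C, K) = (60 + C)/(3 + K) (k(C, K) = (C + 60)/(K + 3) = (60 + C)/(3 + K))
-17548*1/(28*(15 + k(-11, -7))) = -17548*1/(28*(15 + (60 - 11)/(3 - 7))) = -17548*1/(28*(15 + 49/(-4))) = -17548*1/(28*(15 - ¼*49)) = -17548*1/(28*(15 - 49/4)) = -17548/(28*(11/4)) = -17548/77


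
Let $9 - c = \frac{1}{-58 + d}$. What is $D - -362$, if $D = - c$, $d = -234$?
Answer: $\frac{103075}{292} \approx 353.0$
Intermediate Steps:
$c = \frac{2629}{292}$ ($c = 9 - \frac{1}{-58 - 234} = 9 - \frac{1}{-292} = 9 - - \frac{1}{292} = 9 + \frac{1}{292} = \frac{2629}{292} \approx 9.0034$)
$D = - \frac{2629}{292}$ ($D = \left(-1\right) \frac{2629}{292} = - \frac{2629}{292} \approx -9.0034$)
$D - -362 = - \frac{2629}{292} - -362 = - \frac{2629}{292} + 362 = \frac{103075}{292}$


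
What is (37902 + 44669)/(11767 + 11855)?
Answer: 82571/23622 ≈ 3.4955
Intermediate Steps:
(37902 + 44669)/(11767 + 11855) = 82571/23622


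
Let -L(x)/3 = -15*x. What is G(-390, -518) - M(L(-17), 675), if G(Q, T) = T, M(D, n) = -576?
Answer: 58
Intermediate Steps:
L(x) = 45*x (L(x) = -(-45)*x = 45*x)
G(-390, -518) - M(L(-17), 675) = -518 - 1*(-576) = -518 + 576 = 58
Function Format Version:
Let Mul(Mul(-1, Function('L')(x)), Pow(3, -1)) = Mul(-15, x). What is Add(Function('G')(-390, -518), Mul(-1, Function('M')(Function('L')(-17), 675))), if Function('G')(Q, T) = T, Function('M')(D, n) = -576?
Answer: 58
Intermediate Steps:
Function('L')(x) = Mul(45, x) (Function('L')(x) = Mul(-3, Mul(-15, x)) = Mul(45, x))
Add(Function('G')(-390, -518), Mul(-1, Function('M')(Function('L')(-17), 675))) = Add(-518, Mul(-1, -576)) = Add(-518, 576) = 58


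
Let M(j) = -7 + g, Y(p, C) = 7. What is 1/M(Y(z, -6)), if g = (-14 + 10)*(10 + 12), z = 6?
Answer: -1/95 ≈ -0.010526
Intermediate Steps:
g = -88 (g = -4*22 = -88)
M(j) = -95 (M(j) = -7 - 88 = -95)
1/M(Y(z, -6)) = 1/(-95) = -1/95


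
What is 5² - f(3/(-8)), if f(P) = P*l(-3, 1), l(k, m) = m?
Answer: 203/8 ≈ 25.375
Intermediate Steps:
f(P) = P (f(P) = P*1 = P)
5² - f(3/(-8)) = 5² - 3/(-8) = 25 - 3*(-1)/8 = 25 - 1*(-3/8) = 25 + 3/8 = 203/8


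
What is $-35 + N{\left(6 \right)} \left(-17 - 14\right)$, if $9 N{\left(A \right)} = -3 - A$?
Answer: $-4$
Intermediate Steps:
$N{\left(A \right)} = - \frac{1}{3} - \frac{A}{9}$ ($N{\left(A \right)} = \frac{-3 - A}{9} = - \frac{1}{3} - \frac{A}{9}$)
$-35 + N{\left(6 \right)} \left(-17 - 14\right) = -35 + \left(- \frac{1}{3} - \frac{2}{3}\right) \left(-17 - 14\right) = -35 - -31 = -35 + 31 = -4$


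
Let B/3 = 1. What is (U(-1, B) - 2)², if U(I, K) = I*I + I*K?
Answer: 16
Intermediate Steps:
B = 3 (B = 3*1 = 3)
U(I, K) = I² + I*K
(U(-1, B) - 2)² = (-(-1 + 3) - 2)² = (-1*2 - 2)² = (-2 - 2)² = (-4)² = 16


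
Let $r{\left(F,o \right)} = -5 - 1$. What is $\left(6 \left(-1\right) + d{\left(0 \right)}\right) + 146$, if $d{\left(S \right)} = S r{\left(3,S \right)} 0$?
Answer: $140$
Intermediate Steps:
$r{\left(F,o \right)} = -6$ ($r{\left(F,o \right)} = -5 - 1 = -6$)
$d{\left(S \right)} = 0$ ($d{\left(S \right)} = S \left(-6\right) 0 = - 6 S 0 = 0$)
$\left(6 \left(-1\right) + d{\left(0 \right)}\right) + 146 = \left(6 \left(-1\right) + 0\right) + 146 = \left(-6 + 0\right) + 146 = -6 + 146 = 140$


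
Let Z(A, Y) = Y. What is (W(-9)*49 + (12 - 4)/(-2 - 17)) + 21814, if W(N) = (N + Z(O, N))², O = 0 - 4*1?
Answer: 716102/19 ≈ 37690.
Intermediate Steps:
O = -4 (O = 0 - 4 = -4)
W(N) = 4*N² (W(N) = (N + N)² = (2*N)² = 4*N²)
(W(-9)*49 + (12 - 4)/(-2 - 17)) + 21814 = ((4*(-9)²)*49 + (12 - 4)/(-2 - 17)) + 21814 = ((4*81)*49 + 8/(-19)) + 21814 = (324*49 + 8*(-1/19)) + 21814 = (15876 - 8/19) + 21814 = 301636/19 + 21814 = 716102/19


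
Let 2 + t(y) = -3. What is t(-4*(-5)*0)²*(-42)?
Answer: -1050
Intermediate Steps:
t(y) = -5 (t(y) = -2 - 3 = -5)
t(-4*(-5)*0)²*(-42) = (-5)²*(-42) = 25*(-42) = -1050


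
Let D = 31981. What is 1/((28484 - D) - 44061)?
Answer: -1/47558 ≈ -2.1027e-5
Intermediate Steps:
1/((28484 - D) - 44061) = 1/((28484 - 1*31981) - 44061) = 1/((28484 - 31981) - 44061) = 1/(-3497 - 44061) = 1/(-47558) = -1/47558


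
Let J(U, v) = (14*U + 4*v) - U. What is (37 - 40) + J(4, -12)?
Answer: 1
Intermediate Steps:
J(U, v) = 4*v + 13*U (J(U, v) = (4*v + 14*U) - U = 4*v + 13*U)
(37 - 40) + J(4, -12) = (37 - 40) + (4*(-12) + 13*4) = -3 + (-48 + 52) = -3 + 4 = 1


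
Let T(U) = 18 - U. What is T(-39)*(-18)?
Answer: -1026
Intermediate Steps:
T(-39)*(-18) = (18 - 1*(-39))*(-18) = (18 + 39)*(-18) = 57*(-18) = -1026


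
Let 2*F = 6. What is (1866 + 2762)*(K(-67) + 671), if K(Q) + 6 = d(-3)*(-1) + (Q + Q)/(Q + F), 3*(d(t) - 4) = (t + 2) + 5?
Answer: 73503053/24 ≈ 3.0626e+6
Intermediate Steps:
F = 3 (F = (½)*6 = 3)
d(t) = 19/3 + t/3 (d(t) = 4 + ((t + 2) + 5)/3 = 4 + ((2 + t) + 5)/3 = 4 + (7 + t)/3 = 4 + (7/3 + t/3) = 19/3 + t/3)
K(Q) = -34/3 + 2*Q/(3 + Q) (K(Q) = -6 + ((19/3 + (⅓)*(-3))*(-1) + (Q + Q)/(Q + 3)) = -6 + ((19/3 - 1)*(-1) + (2*Q)/(3 + Q)) = -6 + ((16/3)*(-1) + 2*Q/(3 + Q)) = -6 + (-16/3 + 2*Q/(3 + Q)) = -34/3 + 2*Q/(3 + Q))
(1866 + 2762)*(K(-67) + 671) = (1866 + 2762)*(2*(-51 - 14*(-67))/(3*(3 - 67)) + 671) = 4628*((⅔)*(-51 + 938)/(-64) + 671) = 4628*((⅔)*(-1/64)*887 + 671) = 4628*(-887/96 + 671) = 4628*(63529/96) = 73503053/24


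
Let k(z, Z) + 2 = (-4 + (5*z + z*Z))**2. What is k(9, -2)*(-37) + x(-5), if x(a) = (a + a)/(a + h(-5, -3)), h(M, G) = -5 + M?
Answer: -58495/3 ≈ -19498.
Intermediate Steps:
x(a) = 2*a/(-10 + a) (x(a) = (a + a)/(a + (-5 - 5)) = (2*a)/(a - 10) = (2*a)/(-10 + a) = 2*a/(-10 + a))
k(z, Z) = -2 + (-4 + 5*z + Z*z)**2 (k(z, Z) = -2 + (-4 + (5*z + z*Z))**2 = -2 + (-4 + (5*z + Z*z))**2 = -2 + (-4 + 5*z + Z*z)**2)
k(9, -2)*(-37) + x(-5) = (-2 + (-4 + 5*9 - 2*9)**2)*(-37) + 2*(-5)/(-10 - 5) = (-2 + (-4 + 45 - 18)**2)*(-37) + 2*(-5)/(-15) = (-2 + 23**2)*(-37) + 2*(-5)*(-1/15) = (-2 + 529)*(-37) + 2/3 = 527*(-37) + 2/3 = -19499 + 2/3 = -58495/3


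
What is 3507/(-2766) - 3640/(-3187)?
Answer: -369523/2938414 ≈ -0.12576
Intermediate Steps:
3507/(-2766) - 3640/(-3187) = 3507*(-1/2766) - 3640*(-1/3187) = -1169/922 + 3640/3187 = -369523/2938414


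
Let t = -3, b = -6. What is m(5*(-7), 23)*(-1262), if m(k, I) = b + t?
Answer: 11358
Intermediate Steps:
m(k, I) = -9 (m(k, I) = -6 - 3 = -9)
m(5*(-7), 23)*(-1262) = -9*(-1262) = 11358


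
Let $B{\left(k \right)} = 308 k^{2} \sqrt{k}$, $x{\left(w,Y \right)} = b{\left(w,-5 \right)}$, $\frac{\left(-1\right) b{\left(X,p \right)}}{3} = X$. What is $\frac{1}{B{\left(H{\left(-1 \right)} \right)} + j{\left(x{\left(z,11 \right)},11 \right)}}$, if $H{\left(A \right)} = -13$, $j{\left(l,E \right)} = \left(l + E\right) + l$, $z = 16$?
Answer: $- \frac{85}{35222346377} - \frac{52052 i \sqrt{13}}{35222346377} \approx -2.4132 \cdot 10^{-9} - 5.3283 \cdot 10^{-6} i$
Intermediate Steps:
$b{\left(X,p \right)} = - 3 X$
$x{\left(w,Y \right)} = - 3 w$
$j{\left(l,E \right)} = E + 2 l$ ($j{\left(l,E \right)} = \left(E + l\right) + l = E + 2 l$)
$B{\left(k \right)} = 308 k^{\frac{5}{2}}$
$\frac{1}{B{\left(H{\left(-1 \right)} \right)} + j{\left(x{\left(z,11 \right)},11 \right)}} = \frac{1}{308 \left(-13\right)^{\frac{5}{2}} + \left(11 + 2 \left(\left(-3\right) 16\right)\right)} = \frac{1}{308 \cdot 169 i \sqrt{13} + \left(11 + 2 \left(-48\right)\right)} = \frac{1}{52052 i \sqrt{13} + \left(11 - 96\right)} = \frac{1}{52052 i \sqrt{13} - 85} = \frac{1}{-85 + 52052 i \sqrt{13}}$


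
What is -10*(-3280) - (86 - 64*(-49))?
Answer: 29578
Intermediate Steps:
-10*(-3280) - (86 - 64*(-49)) = 32800 - (86 + 3136) = 32800 - 1*3222 = 32800 - 3222 = 29578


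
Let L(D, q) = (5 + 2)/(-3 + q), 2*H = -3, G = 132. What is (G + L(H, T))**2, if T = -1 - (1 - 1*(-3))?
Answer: 1100401/64 ≈ 17194.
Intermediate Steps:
T = -5 (T = -1 - (1 + 3) = -1 - 1*4 = -1 - 4 = -5)
H = -3/2 (H = (1/2)*(-3) = -3/2 ≈ -1.5000)
L(D, q) = 7/(-3 + q)
(G + L(H, T))**2 = (132 + 7/(-3 - 5))**2 = (132 + 7/(-8))**2 = (132 + 7*(-1/8))**2 = (132 - 7/8)**2 = (1049/8)**2 = 1100401/64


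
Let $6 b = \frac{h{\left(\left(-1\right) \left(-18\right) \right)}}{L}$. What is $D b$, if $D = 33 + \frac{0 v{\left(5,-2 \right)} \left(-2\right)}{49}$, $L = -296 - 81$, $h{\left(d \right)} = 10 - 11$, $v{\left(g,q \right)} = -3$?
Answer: $\frac{11}{754} \approx 0.014589$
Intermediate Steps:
$h{\left(d \right)} = -1$
$L = -377$
$D = 33$ ($D = 33 + \frac{0 \left(-3\right) \left(-2\right)}{49} = 33 + 0 \left(-2\right) \frac{1}{49} = 33 + 0 \cdot \frac{1}{49} = 33 + 0 = 33$)
$b = \frac{1}{2262}$ ($b = \frac{\left(-1\right) \frac{1}{-377}}{6} = \frac{\left(-1\right) \left(- \frac{1}{377}\right)}{6} = \frac{1}{6} \cdot \frac{1}{377} = \frac{1}{2262} \approx 0.00044209$)
$D b = 33 \cdot \frac{1}{2262} = \frac{11}{754}$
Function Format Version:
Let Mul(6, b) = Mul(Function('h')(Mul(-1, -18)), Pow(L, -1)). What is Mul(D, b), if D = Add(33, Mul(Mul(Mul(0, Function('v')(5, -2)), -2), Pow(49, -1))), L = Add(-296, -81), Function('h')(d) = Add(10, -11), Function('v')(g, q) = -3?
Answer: Rational(11, 754) ≈ 0.014589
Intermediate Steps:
Function('h')(d) = -1
L = -377
D = 33 (D = Add(33, Mul(Mul(Mul(0, -3), -2), Pow(49, -1))) = Add(33, Mul(Mul(0, -2), Rational(1, 49))) = Add(33, Mul(0, Rational(1, 49))) = Add(33, 0) = 33)
b = Rational(1, 2262) (b = Mul(Rational(1, 6), Mul(-1, Pow(-377, -1))) = Mul(Rational(1, 6), Mul(-1, Rational(-1, 377))) = Mul(Rational(1, 6), Rational(1, 377)) = Rational(1, 2262) ≈ 0.00044209)
Mul(D, b) = Mul(33, Rational(1, 2262)) = Rational(11, 754)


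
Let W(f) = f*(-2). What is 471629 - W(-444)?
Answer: 470741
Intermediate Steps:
W(f) = -2*f
471629 - W(-444) = 471629 - (-2)*(-444) = 471629 - 1*888 = 471629 - 888 = 470741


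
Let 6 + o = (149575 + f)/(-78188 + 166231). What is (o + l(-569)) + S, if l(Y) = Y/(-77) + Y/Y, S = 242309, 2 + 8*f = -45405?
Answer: 13141722793949/54234488 ≈ 2.4231e+5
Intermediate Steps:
f = -45407/8 (f = -¼ + (⅛)*(-45405) = -¼ - 45405/8 = -45407/8 ≈ -5675.9)
l(Y) = 1 - Y/77 (l(Y) = Y*(-1/77) + 1 = -Y/77 + 1 = 1 - Y/77)
o = -3074871/704344 (o = -6 + (149575 - 45407/8)/(-78188 + 166231) = -6 + (1151193/8)/88043 = -6 + (1151193/8)*(1/88043) = -6 + 1151193/704344 = -3074871/704344 ≈ -4.3656)
(o + l(-569)) + S = (-3074871/704344 + (1 - 1/77*(-569))) + 242309 = (-3074871/704344 + (1 + 569/77)) + 242309 = (-3074871/704344 + 646/77) + 242309 = 218241157/54234488 + 242309 = 13141722793949/54234488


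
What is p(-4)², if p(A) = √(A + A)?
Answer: -8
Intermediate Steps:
p(A) = √2*√A (p(A) = √(2*A) = √2*√A)
p(-4)² = (√2*√(-4))² = (√2*(2*I))² = (2*I*√2)² = -8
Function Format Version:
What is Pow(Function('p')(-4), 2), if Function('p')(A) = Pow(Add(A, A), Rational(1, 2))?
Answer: -8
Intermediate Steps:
Function('p')(A) = Mul(Pow(2, Rational(1, 2)), Pow(A, Rational(1, 2))) (Function('p')(A) = Pow(Mul(2, A), Rational(1, 2)) = Mul(Pow(2, Rational(1, 2)), Pow(A, Rational(1, 2))))
Pow(Function('p')(-4), 2) = Pow(Mul(Pow(2, Rational(1, 2)), Pow(-4, Rational(1, 2))), 2) = Pow(Mul(Pow(2, Rational(1, 2)), Mul(2, I)), 2) = Pow(Mul(2, I, Pow(2, Rational(1, 2))), 2) = -8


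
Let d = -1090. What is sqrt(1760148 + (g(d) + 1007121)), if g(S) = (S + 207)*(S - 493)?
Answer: sqrt(4165058) ≈ 2040.8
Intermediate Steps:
g(S) = (-493 + S)*(207 + S) (g(S) = (207 + S)*(-493 + S) = (-493 + S)*(207 + S))
sqrt(1760148 + (g(d) + 1007121)) = sqrt(1760148 + ((-102051 + (-1090)**2 - 286*(-1090)) + 1007121)) = sqrt(1760148 + ((-102051 + 1188100 + 311740) + 1007121)) = sqrt(1760148 + (1397789 + 1007121)) = sqrt(1760148 + 2404910) = sqrt(4165058)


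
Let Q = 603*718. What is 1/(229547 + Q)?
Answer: 1/662501 ≈ 1.5094e-6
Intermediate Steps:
Q = 432954
1/(229547 + Q) = 1/(229547 + 432954) = 1/662501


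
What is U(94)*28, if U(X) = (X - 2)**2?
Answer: 236992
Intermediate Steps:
U(X) = (-2 + X)**2
U(94)*28 = (-2 + 94)**2*28 = 92**2*28 = 8464*28 = 236992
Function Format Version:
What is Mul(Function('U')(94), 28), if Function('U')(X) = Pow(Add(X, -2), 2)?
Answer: 236992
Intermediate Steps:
Function('U')(X) = Pow(Add(-2, X), 2)
Mul(Function('U')(94), 28) = Mul(Pow(Add(-2, 94), 2), 28) = Mul(Pow(92, 2), 28) = Mul(8464, 28) = 236992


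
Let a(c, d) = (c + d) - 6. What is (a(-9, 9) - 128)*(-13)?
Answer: 1742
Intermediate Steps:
a(c, d) = -6 + c + d
(a(-9, 9) - 128)*(-13) = ((-6 - 9 + 9) - 128)*(-13) = (-6 - 128)*(-13) = -134*(-13) = 1742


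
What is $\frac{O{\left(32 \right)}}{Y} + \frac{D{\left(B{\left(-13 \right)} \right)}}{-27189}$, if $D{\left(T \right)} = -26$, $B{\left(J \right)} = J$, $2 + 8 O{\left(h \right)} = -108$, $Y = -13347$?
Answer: $\frac{320387}{161285148} \approx 0.0019865$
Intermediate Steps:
$O{\left(h \right)} = - \frac{55}{4}$ ($O{\left(h \right)} = - \frac{1}{4} + \frac{1}{8} \left(-108\right) = - \frac{1}{4} - \frac{27}{2} = - \frac{55}{4}$)
$\frac{O{\left(32 \right)}}{Y} + \frac{D{\left(B{\left(-13 \right)} \right)}}{-27189} = - \frac{55}{4 \left(-13347\right)} - \frac{26}{-27189} = \left(- \frac{55}{4}\right) \left(- \frac{1}{13347}\right) - - \frac{26}{27189} = \frac{55}{53388} + \frac{26}{27189} = \frac{320387}{161285148}$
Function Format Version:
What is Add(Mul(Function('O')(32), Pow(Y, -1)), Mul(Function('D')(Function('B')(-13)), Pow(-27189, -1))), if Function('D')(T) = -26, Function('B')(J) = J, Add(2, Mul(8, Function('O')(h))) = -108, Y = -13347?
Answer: Rational(320387, 161285148) ≈ 0.0019865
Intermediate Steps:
Function('O')(h) = Rational(-55, 4) (Function('O')(h) = Add(Rational(-1, 4), Mul(Rational(1, 8), -108)) = Add(Rational(-1, 4), Rational(-27, 2)) = Rational(-55, 4))
Add(Mul(Function('O')(32), Pow(Y, -1)), Mul(Function('D')(Function('B')(-13)), Pow(-27189, -1))) = Add(Mul(Rational(-55, 4), Pow(-13347, -1)), Mul(-26, Pow(-27189, -1))) = Add(Mul(Rational(-55, 4), Rational(-1, 13347)), Mul(-26, Rational(-1, 27189))) = Add(Rational(55, 53388), Rational(26, 27189)) = Rational(320387, 161285148)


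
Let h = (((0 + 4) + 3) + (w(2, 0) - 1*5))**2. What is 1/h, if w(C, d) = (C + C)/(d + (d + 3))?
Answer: 9/100 ≈ 0.090000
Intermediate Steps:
w(C, d) = 2*C/(3 + 2*d) (w(C, d) = (2*C)/(d + (3 + d)) = (2*C)/(3 + 2*d) = 2*C/(3 + 2*d))
h = 100/9 (h = (((0 + 4) + 3) + (2*2/(3 + 2*0) - 1*5))**2 = ((4 + 3) + (2*2/(3 + 0) - 5))**2 = (7 + (2*2/3 - 5))**2 = (7 + (2*2*(1/3) - 5))**2 = (7 + (4/3 - 5))**2 = (7 - 11/3)**2 = (10/3)**2 = 100/9 ≈ 11.111)
1/h = 1/(100/9) = 9/100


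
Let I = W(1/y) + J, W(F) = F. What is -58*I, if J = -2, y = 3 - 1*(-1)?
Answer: 203/2 ≈ 101.50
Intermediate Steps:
y = 4 (y = 3 + 1 = 4)
I = -7/4 (I = 1/4 - 2 = ¼ - 2 = -7/4 ≈ -1.7500)
-58*I = -58*(-7/4) = 203/2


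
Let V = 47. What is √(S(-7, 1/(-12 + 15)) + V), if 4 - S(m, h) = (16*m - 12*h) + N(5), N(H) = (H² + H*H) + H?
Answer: 4*√7 ≈ 10.583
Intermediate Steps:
N(H) = H + 2*H² (N(H) = (H² + H²) + H = 2*H² + H = H + 2*H²)
S(m, h) = -51 - 16*m + 12*h (S(m, h) = 4 - ((16*m - 12*h) + 5*(1 + 2*5)) = 4 - ((-12*h + 16*m) + 5*(1 + 10)) = 4 - ((-12*h + 16*m) + 5*11) = 4 - ((-12*h + 16*m) + 55) = 4 - (55 - 12*h + 16*m) = 4 + (-55 - 16*m + 12*h) = -51 - 16*m + 12*h)
√(S(-7, 1/(-12 + 15)) + V) = √((-51 - 16*(-7) + 12/(-12 + 15)) + 47) = √((-51 + 112 + 12/3) + 47) = √((-51 + 112 + 12*(⅓)) + 47) = √((-51 + 112 + 4) + 47) = √(65 + 47) = √112 = 4*√7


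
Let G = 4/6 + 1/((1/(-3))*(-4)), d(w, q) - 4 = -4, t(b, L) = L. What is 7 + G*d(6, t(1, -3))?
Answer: 7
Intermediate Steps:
d(w, q) = 0 (d(w, q) = 4 - 4 = 0)
G = 17/12 (G = 4*(⅙) + 1/((1*(-⅓))*(-4)) = ⅔ + 1/(-⅓*(-4)) = ⅔ + 1/(4/3) = ⅔ + 1*(¾) = ⅔ + ¾ = 17/12 ≈ 1.4167)
7 + G*d(6, t(1, -3)) = 7 + (17/12)*0 = 7 + 0 = 7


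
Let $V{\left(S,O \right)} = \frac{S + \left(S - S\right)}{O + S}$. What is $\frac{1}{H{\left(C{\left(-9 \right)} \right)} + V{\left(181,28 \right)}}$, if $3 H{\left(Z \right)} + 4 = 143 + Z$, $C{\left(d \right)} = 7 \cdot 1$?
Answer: $\frac{627}{31057} \approx 0.020189$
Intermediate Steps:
$C{\left(d \right)} = 7$
$H{\left(Z \right)} = \frac{139}{3} + \frac{Z}{3}$ ($H{\left(Z \right)} = - \frac{4}{3} + \frac{143 + Z}{3} = - \frac{4}{3} + \left(\frac{143}{3} + \frac{Z}{3}\right) = \frac{139}{3} + \frac{Z}{3}$)
$V{\left(S,O \right)} = \frac{S}{O + S}$ ($V{\left(S,O \right)} = \frac{S + 0}{O + S} = \frac{S}{O + S}$)
$\frac{1}{H{\left(C{\left(-9 \right)} \right)} + V{\left(181,28 \right)}} = \frac{1}{\left(\frac{139}{3} + \frac{1}{3} \cdot 7\right) + \frac{181}{28 + 181}} = \frac{1}{\left(\frac{139}{3} + \frac{7}{3}\right) + \frac{181}{209}} = \frac{1}{\frac{146}{3} + 181 \cdot \frac{1}{209}} = \frac{1}{\frac{146}{3} + \frac{181}{209}} = \frac{1}{\frac{31057}{627}} = \frac{627}{31057}$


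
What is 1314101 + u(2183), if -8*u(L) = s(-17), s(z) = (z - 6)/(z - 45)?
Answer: 651794073/496 ≈ 1.3141e+6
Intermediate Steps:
s(z) = (-6 + z)/(-45 + z)
u(L) = -23/496 (u(L) = -(-6 - 17)/(8*(-45 - 17)) = -(-23)/(8*(-62)) = -(-1)*(-23)/496 = -⅛*23/62 = -23/496)
1314101 + u(2183) = 1314101 - 23/496 = 651794073/496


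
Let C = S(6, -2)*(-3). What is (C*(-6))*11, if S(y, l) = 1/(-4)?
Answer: -99/2 ≈ -49.500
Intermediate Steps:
S(y, l) = -¼
C = ¾ (C = -¼*(-3) = ¾ ≈ 0.75000)
(C*(-6))*11 = ((¾)*(-6))*11 = -9/2*11 = -99/2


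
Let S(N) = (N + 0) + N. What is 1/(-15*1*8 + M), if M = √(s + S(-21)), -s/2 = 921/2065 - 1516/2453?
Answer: -151963350/18288353509 - I*√267209867506505/36576707018 ≈ -0.0083093 - 0.00044691*I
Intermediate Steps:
s = 1742654/5065445 (s = -2*(921/2065 - 1516/2453) = -2*(-871327/5065445) = 1742654/5065445 ≈ 0.34403)
S(N) = 2*N (S(N) = N + N = 2*N)
M = 2*I*√267209867506505/5065445 (M = √(1742654/5065445 + 2*(-21)) = √(1742654/5065445 - 42) = √(-211006036/5065445) = 2*I*√267209867506505/5065445 ≈ 6.4541*I)
1/(-15*1*8 + M) = 1/(-15*1*8 + 2*I*√267209867506505/5065445) = 1/(-15*8 + 2*I*√267209867506505/5065445) = 1/(-120 + 2*I*√267209867506505/5065445)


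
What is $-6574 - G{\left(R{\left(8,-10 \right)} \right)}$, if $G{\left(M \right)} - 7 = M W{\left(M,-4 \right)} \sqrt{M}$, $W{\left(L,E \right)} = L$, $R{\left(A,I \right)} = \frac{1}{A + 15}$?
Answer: $-6581 - \frac{\sqrt{23}}{12167} \approx -6581.0$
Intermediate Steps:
$R{\left(A,I \right)} = \frac{1}{15 + A}$
$G{\left(M \right)} = 7 + M^{\frac{5}{2}}$ ($G{\left(M \right)} = 7 + M M \sqrt{M} = 7 + M M^{\frac{3}{2}} = 7 + M^{\frac{5}{2}}$)
$-6574 - G{\left(R{\left(8,-10 \right)} \right)} = -6574 - \left(7 + \left(\frac{1}{15 + 8}\right)^{\frac{5}{2}}\right) = -6574 - \left(7 + \left(\frac{1}{23}\right)^{\frac{5}{2}}\right) = -6574 - \left(7 + \frac{\sqrt{23}}{12167}\right) = -6581 - \frac{\sqrt{23}}{12167}$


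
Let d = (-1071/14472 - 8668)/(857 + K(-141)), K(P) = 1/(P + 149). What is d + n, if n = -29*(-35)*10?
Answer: 13975370287/1378257 ≈ 10140.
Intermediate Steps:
K(P) = 1/(149 + P)
d = -13938263/1378257 (d = (-1071/14472 - 8668)/(857 + 1/(149 - 141)) = (-1071*1/14472 - 8668)/(857 + 1/8) = (-119/1608 - 8668)/(857 + ⅛) = -13938263/(1608*6857/8) = -13938263/1608*8/6857 = -13938263/1378257 ≈ -10.113)
n = 10150 (n = 1015*10 = 10150)
d + n = -13938263/1378257 + 10150 = 13975370287/1378257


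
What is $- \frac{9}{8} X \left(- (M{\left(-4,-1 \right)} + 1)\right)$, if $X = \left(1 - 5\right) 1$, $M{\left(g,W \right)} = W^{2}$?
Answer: $-9$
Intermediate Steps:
$X = -4$ ($X = \left(-4\right) 1 = -4$)
$- \frac{9}{8} X \left(- (M{\left(-4,-1 \right)} + 1)\right) = - \frac{9}{8} \left(-4\right) \left(- (\left(-1\right)^{2} + 1)\right) = \left(-9\right) \frac{1}{8} \left(-4\right) \left(- (1 + 1)\right) = \left(- \frac{9}{8}\right) \left(-4\right) \left(\left(-1\right) 2\right) = \frac{9}{2} \left(-2\right) = -9$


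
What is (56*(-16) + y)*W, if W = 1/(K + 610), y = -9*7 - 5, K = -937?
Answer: 964/327 ≈ 2.9480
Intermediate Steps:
y = -68 (y = -63 - 5 = -68)
W = -1/327 (W = 1/(-937 + 610) = 1/(-327) = -1/327 ≈ -0.0030581)
(56*(-16) + y)*W = (56*(-16) - 68)*(-1/327) = (-896 - 68)*(-1/327) = -964*(-1/327) = 964/327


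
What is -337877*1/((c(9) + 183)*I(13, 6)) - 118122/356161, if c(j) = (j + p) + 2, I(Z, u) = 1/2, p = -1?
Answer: -240700017940/68739073 ≈ -3501.6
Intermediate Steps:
I(Z, u) = ½
c(j) = 1 + j (c(j) = (j - 1) + 2 = (-1 + j) + 2 = 1 + j)
-337877*1/((c(9) + 183)*I(13, 6)) - 118122/356161 = -337877*2/((1 + 9) + 183) - 118122/356161 = -337877*2/(10 + 183) - 118122*1/356161 = -337877/(193*(½)) - 118122/356161 = -337877/193/2 - 118122/356161 = -337877*2/193 - 118122/356161 = -675754/193 - 118122/356161 = -240700017940/68739073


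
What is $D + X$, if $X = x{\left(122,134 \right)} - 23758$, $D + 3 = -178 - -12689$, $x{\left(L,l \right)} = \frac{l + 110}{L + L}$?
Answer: $-11249$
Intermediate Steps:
$x{\left(L,l \right)} = \frac{110 + l}{2 L}$
$D = 12508$ ($D = -3 - -12511 = -3 + \left(-178 + 12689\right) = -3 + 12511 = 12508$)
$X = -23757$ ($X = \frac{110 + 134}{2 \cdot 122} - 23758 = \frac{1}{2} \cdot \frac{1}{122} \cdot 244 - 23758 = 1 - 23758 = -23757$)
$D + X = 12508 - 23757 = -11249$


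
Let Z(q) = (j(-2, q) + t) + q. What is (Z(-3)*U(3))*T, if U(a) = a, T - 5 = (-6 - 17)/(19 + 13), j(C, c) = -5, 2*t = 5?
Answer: -4521/64 ≈ -70.641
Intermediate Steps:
t = 5/2 (t = (½)*5 = 5/2 ≈ 2.5000)
T = 137/32 (T = 5 + (-6 - 17)/(19 + 13) = 5 - 23/32 = 137/32 ≈ 4.2813)
Z(q) = -5/2 + q (Z(q) = (-5 + 5/2) + q = -5/2 + q)
(Z(-3)*U(3))*T = ((-5/2 - 3)*3)*(137/32) = -11/2*3*(137/32) = -33/2*137/32 = -4521/64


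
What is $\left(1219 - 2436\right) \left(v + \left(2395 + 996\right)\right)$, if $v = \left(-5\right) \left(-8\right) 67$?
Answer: $-7388407$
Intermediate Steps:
$v = 2680$ ($v = 40 \cdot 67 = 2680$)
$\left(1219 - 2436\right) \left(v + \left(2395 + 996\right)\right) = \left(1219 - 2436\right) \left(2680 + \left(2395 + 996\right)\right) = - 1217 \left(2680 + 3391\right) = \left(-1217\right) 6071 = -7388407$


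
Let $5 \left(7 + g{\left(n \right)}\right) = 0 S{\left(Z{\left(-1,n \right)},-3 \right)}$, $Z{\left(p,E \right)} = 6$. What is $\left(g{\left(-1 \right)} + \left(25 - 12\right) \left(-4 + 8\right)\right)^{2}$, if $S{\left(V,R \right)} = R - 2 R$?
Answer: $2025$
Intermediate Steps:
$S{\left(V,R \right)} = - R$
$g{\left(n \right)} = -7$ ($g{\left(n \right)} = -7 + \frac{0 \left(\left(-1\right) \left(-3\right)\right)}{5} = -7 + \frac{0 \cdot 3}{5} = -7 + \frac{1}{5} \cdot 0 = -7 + 0 = -7$)
$\left(g{\left(-1 \right)} + \left(25 - 12\right) \left(-4 + 8\right)\right)^{2} = \left(-7 + \left(25 - 12\right) \left(-4 + 8\right)\right)^{2} = \left(-7 + 13 \cdot 4\right)^{2} = \left(-7 + 52\right)^{2} = 45^{2} = 2025$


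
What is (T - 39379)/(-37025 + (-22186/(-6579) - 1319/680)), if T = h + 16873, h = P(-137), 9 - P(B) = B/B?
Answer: 5920573680/9743122013 ≈ 0.60767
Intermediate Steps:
P(B) = 8 (P(B) = 9 - B/B = 9 - 1*1 = 9 - 1 = 8)
h = 8
T = 16881 (T = 8 + 16873 = 16881)
(T - 39379)/(-37025 + (-22186/(-6579) - 1319/680)) = (16881 - 39379)/(-37025 + (-22186/(-6579) - 1319/680)) = -22498/(-37025 + (-22186*(-1/6579) - 1319*1/680)) = -22498/(-37025 + (22186/6579 - 1319/680)) = -22498/(-37025 + 376987/263160) = -22498/(-9743122013/263160) = -22498*(-263160/9743122013) = 5920573680/9743122013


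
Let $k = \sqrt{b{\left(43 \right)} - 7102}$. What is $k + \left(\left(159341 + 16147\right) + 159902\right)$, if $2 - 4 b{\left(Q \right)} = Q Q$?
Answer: $335390 + \frac{i \sqrt{30255}}{2} \approx 3.3539 \cdot 10^{5} + 86.97 i$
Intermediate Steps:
$b{\left(Q \right)} = \frac{1}{2} - \frac{Q^{2}}{4}$ ($b{\left(Q \right)} = \frac{1}{2} - \frac{Q Q}{4} = \frac{1}{2} - \frac{Q^{2}}{4}$)
$k = \frac{i \sqrt{30255}}{2}$ ($k = \sqrt{\left(\frac{1}{2} - \frac{43^{2}}{4}\right) - 7102} = \sqrt{\left(\frac{1}{2} - \frac{1849}{4}\right) - 7102} = \sqrt{- \frac{1847}{4} - 7102} = \sqrt{- \frac{30255}{4}} = \frac{i \sqrt{30255}}{2} \approx 86.97 i$)
$k + \left(\left(159341 + 16147\right) + 159902\right) = \frac{i \sqrt{30255}}{2} + \left(\left(159341 + 16147\right) + 159902\right) = \frac{i \sqrt{30255}}{2} + \left(175488 + 159902\right) = \frac{i \sqrt{30255}}{2} + 335390 = 335390 + \frac{i \sqrt{30255}}{2}$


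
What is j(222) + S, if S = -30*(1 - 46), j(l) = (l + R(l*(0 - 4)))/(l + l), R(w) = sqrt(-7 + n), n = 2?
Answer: 2701/2 + I*sqrt(5)/444 ≈ 1350.5 + 0.0050362*I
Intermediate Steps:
R(w) = I*sqrt(5) (R(w) = sqrt(-7 + 2) = sqrt(-5) = I*sqrt(5))
j(l) = (l + I*sqrt(5))/(2*l) (j(l) = (l + I*sqrt(5))/(l + l) = (l + I*sqrt(5))/((2*l)) = (l + I*sqrt(5))*(1/(2*l)) = (l + I*sqrt(5))/(2*l))
S = 1350 (S = -30*(-45) = 1350)
j(222) + S = (1/2)*(222 + I*sqrt(5))/222 + 1350 = (1/2)*(1/222)*(222 + I*sqrt(5)) + 1350 = (1/2 + I*sqrt(5)/444) + 1350 = 2701/2 + I*sqrt(5)/444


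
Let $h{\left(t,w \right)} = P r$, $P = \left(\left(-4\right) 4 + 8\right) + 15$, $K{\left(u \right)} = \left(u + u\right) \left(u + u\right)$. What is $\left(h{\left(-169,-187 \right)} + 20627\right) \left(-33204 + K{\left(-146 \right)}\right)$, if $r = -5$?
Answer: $1072019520$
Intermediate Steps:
$K{\left(u \right)} = 4 u^{2}$ ($K{\left(u \right)} = 2 u 2 u = 4 u^{2}$)
$P = 7$ ($P = \left(-16 + 8\right) + 15 = -8 + 15 = 7$)
$h{\left(t,w \right)} = -35$ ($h{\left(t,w \right)} = 7 \left(-5\right) = -35$)
$\left(h{\left(-169,-187 \right)} + 20627\right) \left(-33204 + K{\left(-146 \right)}\right) = \left(-35 + 20627\right) \left(-33204 + 4 \left(-146\right)^{2}\right) = 20592 \left(-33204 + 4 \cdot 21316\right) = 20592 \left(-33204 + 85264\right) = 20592 \cdot 52060 = 1072019520$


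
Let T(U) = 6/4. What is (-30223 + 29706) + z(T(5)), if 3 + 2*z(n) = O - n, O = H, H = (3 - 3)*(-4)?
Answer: -2077/4 ≈ -519.25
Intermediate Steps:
H = 0 (H = 0*(-4) = 0)
O = 0
T(U) = 3/2 (T(U) = 6*(¼) = 3/2)
z(n) = -3/2 - n/2 (z(n) = -3/2 + (0 - n)/2 = -3/2 + (-n)/2 = -3/2 - n/2)
(-30223 + 29706) + z(T(5)) = (-30223 + 29706) + (-3/2 - ½*3/2) = -517 + (-3/2 - ¾) = -517 - 9/4 = -2077/4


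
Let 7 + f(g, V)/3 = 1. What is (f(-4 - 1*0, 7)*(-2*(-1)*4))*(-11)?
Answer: 1584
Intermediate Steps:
f(g, V) = -18 (f(g, V) = -21 + 3*1 = -21 + 3 = -18)
(f(-4 - 1*0, 7)*(-2*(-1)*4))*(-11) = -18*(-2*(-1))*4*(-11) = -36*4*(-11) = -18*8*(-11) = -144*(-11) = 1584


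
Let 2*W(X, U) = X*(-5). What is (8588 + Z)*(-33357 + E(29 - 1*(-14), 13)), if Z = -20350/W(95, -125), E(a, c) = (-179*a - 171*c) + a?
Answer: -7124963200/19 ≈ -3.7500e+8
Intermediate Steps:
W(X, U) = -5*X/2 (W(X, U) = (X*(-5))/2 = (-5*X)/2 = -5*X/2)
E(a, c) = -178*a - 171*c
Z = 1628/19 (Z = -20350/((-5/2*95)) = -20350/(-475/2) = -20350*(-2/475) = 1628/19 ≈ 85.684)
(8588 + Z)*(-33357 + E(29 - 1*(-14), 13)) = (8588 + 1628/19)*(-33357 + (-178*(29 - 1*(-14)) - 171*13)) = 164800*(-33357 + (-178*(29 + 14) - 2223))/19 = 164800*(-33357 + (-178*43 - 2223))/19 = 164800*(-33357 + (-7654 - 2223))/19 = 164800*(-33357 - 9877)/19 = (164800/19)*(-43234) = -7124963200/19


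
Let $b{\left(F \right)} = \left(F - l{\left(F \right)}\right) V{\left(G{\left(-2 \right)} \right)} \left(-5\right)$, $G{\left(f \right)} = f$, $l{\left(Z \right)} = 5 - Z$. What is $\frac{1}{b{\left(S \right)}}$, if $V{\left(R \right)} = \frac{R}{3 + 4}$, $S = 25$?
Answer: $\frac{7}{450} \approx 0.015556$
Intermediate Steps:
$V{\left(R \right)} = \frac{R}{7}$
$b{\left(F \right)} = - \frac{50}{7} + \frac{20 F}{7}$ ($b{\left(F \right)} = \left(F - \left(5 - F\right)\right) \frac{1}{7} \left(-2\right) \left(-5\right) = \left(F + \left(-5 + F\right)\right) \left(- \frac{2}{7}\right) \left(-5\right) = \left(-5 + 2 F\right) \left(- \frac{2}{7}\right) \left(-5\right) = \left(\frac{10}{7} - \frac{4 F}{7}\right) \left(-5\right) = - \frac{50}{7} + \frac{20 F}{7}$)
$\frac{1}{b{\left(S \right)}} = \frac{1}{- \frac{50}{7} + \frac{20}{7} \cdot 25} = \frac{1}{- \frac{50}{7} + \frac{500}{7}} = \frac{1}{\frac{450}{7}} = \frac{7}{450}$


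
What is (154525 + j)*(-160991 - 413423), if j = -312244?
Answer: 90596001666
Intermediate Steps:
(154525 + j)*(-160991 - 413423) = (154525 - 312244)*(-160991 - 413423) = -157719*(-574414) = 90596001666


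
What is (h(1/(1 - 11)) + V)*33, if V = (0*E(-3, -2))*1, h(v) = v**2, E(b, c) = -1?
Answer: 33/100 ≈ 0.33000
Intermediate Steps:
V = 0 (V = (0*(-1))*1 = 0*1 = 0)
(h(1/(1 - 11)) + V)*33 = ((1/(1 - 11))**2 + 0)*33 = ((1/(-10))**2 + 0)*33 = ((-1/10)**2 + 0)*33 = (1/100 + 0)*33 = (1/100)*33 = 33/100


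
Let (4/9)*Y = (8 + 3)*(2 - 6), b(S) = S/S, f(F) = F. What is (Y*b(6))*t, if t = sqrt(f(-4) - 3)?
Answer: -99*I*sqrt(7) ≈ -261.93*I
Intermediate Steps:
b(S) = 1
t = I*sqrt(7) (t = sqrt(-4 - 3) = sqrt(-7) = I*sqrt(7) ≈ 2.6458*I)
Y = -99 (Y = 9*((8 + 3)*(2 - 6))/4 = 9*(11*(-4))/4 = (9/4)*(-44) = -99)
(Y*b(6))*t = (-99*1)*(I*sqrt(7)) = -99*I*sqrt(7)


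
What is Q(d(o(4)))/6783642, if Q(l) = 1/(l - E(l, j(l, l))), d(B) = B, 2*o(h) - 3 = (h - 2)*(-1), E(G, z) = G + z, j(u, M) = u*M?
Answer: -2/3391821 ≈ -5.8965e-7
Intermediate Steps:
j(u, M) = M*u
o(h) = 5/2 - h/2 (o(h) = 3/2 + ((h - 2)*(-1))/2 = 3/2 + ((-2 + h)*(-1))/2 = 3/2 + (2 - h)/2 = 3/2 + (1 - h/2) = 5/2 - h/2)
Q(l) = -1/l**2 (Q(l) = 1/(l - (l + l*l)) = 1/(l - (l + l**2)) = 1/(l + (-l - l**2)) = 1/(-l**2) = -1/l**2)
Q(d(o(4)))/6783642 = -1/(5/2 - 1/2*4)**2/6783642 = -1/(5/2 - 2)**2*(1/6783642) = -1/2**(-2)*(1/6783642) = -1*4*(1/6783642) = -4*1/6783642 = -2/3391821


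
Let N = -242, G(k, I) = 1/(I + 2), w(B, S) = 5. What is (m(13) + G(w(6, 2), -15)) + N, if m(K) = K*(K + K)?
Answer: 1247/13 ≈ 95.923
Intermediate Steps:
G(k, I) = 1/(2 + I)
m(K) = 2*K**2 (m(K) = K*(2*K) = 2*K**2)
(m(13) + G(w(6, 2), -15)) + N = (2*13**2 + 1/(2 - 15)) - 242 = (2*169 + 1/(-13)) - 242 = (338 - 1/13) - 242 = 4393/13 - 242 = 1247/13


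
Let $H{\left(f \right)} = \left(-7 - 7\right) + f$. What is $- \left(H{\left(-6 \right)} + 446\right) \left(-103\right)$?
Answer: $43878$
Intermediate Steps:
$H{\left(f \right)} = -14 + f$
$- \left(H{\left(-6 \right)} + 446\right) \left(-103\right) = - \left(\left(-14 - 6\right) + 446\right) \left(-103\right) = - \left(-20 + 446\right) \left(-103\right) = - 426 \left(-103\right) = \left(-1\right) \left(-43878\right) = 43878$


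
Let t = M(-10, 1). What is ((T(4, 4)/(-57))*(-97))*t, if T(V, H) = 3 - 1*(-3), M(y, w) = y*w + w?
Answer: -1746/19 ≈ -91.895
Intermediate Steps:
M(y, w) = w + w*y (M(y, w) = w*y + w = w + w*y)
T(V, H) = 6 (T(V, H) = 3 + 3 = 6)
t = -9 (t = 1*(1 - 10) = 1*(-9) = -9)
((T(4, 4)/(-57))*(-97))*t = ((6/(-57))*(-97))*(-9) = ((6*(-1/57))*(-97))*(-9) = -2/19*(-97)*(-9) = (194/19)*(-9) = -1746/19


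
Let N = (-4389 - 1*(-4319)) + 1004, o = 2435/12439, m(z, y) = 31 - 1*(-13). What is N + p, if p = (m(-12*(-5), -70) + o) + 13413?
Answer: 179012084/12439 ≈ 14391.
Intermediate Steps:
m(z, y) = 44 (m(z, y) = 31 + 13 = 44)
o = 2435/12439 (o = 2435*(1/12439) = 2435/12439 ≈ 0.19576)
p = 167394058/12439 (p = (44 + 2435/12439) + 13413 = 549751/12439 + 13413 = 167394058/12439 ≈ 13457.)
N = 934 (N = (-4389 + 4319) + 1004 = -70 + 1004 = 934)
N + p = 934 + 167394058/12439 = 179012084/12439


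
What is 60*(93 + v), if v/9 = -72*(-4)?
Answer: 161100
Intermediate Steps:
v = 2592 (v = 9*(-72*(-4)) = 9*288 = 2592)
60*(93 + v) = 60*(93 + 2592) = 60*2685 = 161100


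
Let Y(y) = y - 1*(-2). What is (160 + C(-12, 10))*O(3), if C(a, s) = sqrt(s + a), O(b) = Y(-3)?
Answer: -160 - I*sqrt(2) ≈ -160.0 - 1.4142*I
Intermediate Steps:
Y(y) = 2 + y (Y(y) = y + 2 = 2 + y)
O(b) = -1 (O(b) = 2 - 3 = -1)
C(a, s) = sqrt(a + s)
(160 + C(-12, 10))*O(3) = (160 + sqrt(-12 + 10))*(-1) = (160 + sqrt(-2))*(-1) = (160 + I*sqrt(2))*(-1) = -160 - I*sqrt(2)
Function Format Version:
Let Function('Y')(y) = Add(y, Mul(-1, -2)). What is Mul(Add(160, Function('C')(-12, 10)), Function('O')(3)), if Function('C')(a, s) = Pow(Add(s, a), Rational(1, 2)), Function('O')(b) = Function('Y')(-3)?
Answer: Add(-160, Mul(-1, I, Pow(2, Rational(1, 2)))) ≈ Add(-160.00, Mul(-1.4142, I))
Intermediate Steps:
Function('Y')(y) = Add(2, y) (Function('Y')(y) = Add(y, 2) = Add(2, y))
Function('O')(b) = -1 (Function('O')(b) = Add(2, -3) = -1)
Function('C')(a, s) = Pow(Add(a, s), Rational(1, 2))
Mul(Add(160, Function('C')(-12, 10)), Function('O')(3)) = Mul(Add(160, Pow(Add(-12, 10), Rational(1, 2))), -1) = Mul(Add(160, Pow(-2, Rational(1, 2))), -1) = Mul(Add(160, Mul(I, Pow(2, Rational(1, 2)))), -1) = Add(-160, Mul(-1, I, Pow(2, Rational(1, 2))))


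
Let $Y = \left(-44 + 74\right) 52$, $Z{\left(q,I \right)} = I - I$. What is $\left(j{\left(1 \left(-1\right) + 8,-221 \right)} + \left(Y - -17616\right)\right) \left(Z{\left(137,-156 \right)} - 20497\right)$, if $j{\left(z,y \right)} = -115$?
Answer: $-390693317$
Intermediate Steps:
$Z{\left(q,I \right)} = 0$
$Y = 1560$ ($Y = 30 \cdot 52 = 1560$)
$\left(j{\left(1 \left(-1\right) + 8,-221 \right)} + \left(Y - -17616\right)\right) \left(Z{\left(137,-156 \right)} - 20497\right) = \left(-115 + \left(1560 - -17616\right)\right) \left(0 - 20497\right) = \left(-115 + \left(1560 + 17616\right)\right) \left(-20497\right) = \left(-115 + 19176\right) \left(-20497\right) = 19061 \left(-20497\right) = -390693317$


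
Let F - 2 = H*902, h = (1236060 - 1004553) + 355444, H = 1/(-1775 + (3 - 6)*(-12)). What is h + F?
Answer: 1020710365/1739 ≈ 5.8695e+5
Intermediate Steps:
H = -1/1739 (H = 1/(-1775 - 3*(-12)) = 1/(-1775 + 36) = 1/(-1739) = -1/1739 ≈ -0.00057504)
h = 586951 (h = 231507 + 355444 = 586951)
F = 2576/1739 (F = 2 - 1/1739*902 = 2 - 902/1739 = 2576/1739 ≈ 1.4813)
h + F = 586951 + 2576/1739 = 1020710365/1739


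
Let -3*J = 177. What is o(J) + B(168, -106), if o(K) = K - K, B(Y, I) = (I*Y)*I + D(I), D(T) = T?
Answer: 1887542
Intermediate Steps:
J = -59 (J = -⅓*177 = -59)
B(Y, I) = I + Y*I² (B(Y, I) = (I*Y)*I + I = Y*I² + I = I + Y*I²)
o(K) = 0
o(J) + B(168, -106) = 0 - 106*(1 - 106*168) = 0 - 106*(1 - 17808) = 0 - 106*(-17807) = 0 + 1887542 = 1887542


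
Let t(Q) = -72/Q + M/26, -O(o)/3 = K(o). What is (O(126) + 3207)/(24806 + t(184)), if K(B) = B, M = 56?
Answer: 281957/2472507 ≈ 0.11404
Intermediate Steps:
O(o) = -3*o
t(Q) = 28/13 - 72/Q (t(Q) = -72/Q + 56/26 = -72/Q + 56*(1/26) = -72/Q + 28/13 = 28/13 - 72/Q)
(O(126) + 3207)/(24806 + t(184)) = (-3*126 + 3207)/(24806 + (28/13 - 72/184)) = (-378 + 3207)/(24806 + (28/13 - 72*1/184)) = 2829/(24806 + (28/13 - 9/23)) = 2829/(24806 + 527/299) = 2829/(7417521/299) = 2829*(299/7417521) = 281957/2472507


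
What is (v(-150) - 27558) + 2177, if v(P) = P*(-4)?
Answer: -24781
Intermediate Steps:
v(P) = -4*P
(v(-150) - 27558) + 2177 = (-4*(-150) - 27558) + 2177 = (600 - 27558) + 2177 = -26958 + 2177 = -24781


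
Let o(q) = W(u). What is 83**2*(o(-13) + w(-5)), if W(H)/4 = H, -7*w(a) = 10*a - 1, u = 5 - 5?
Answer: 351339/7 ≈ 50191.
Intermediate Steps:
u = 0
w(a) = 1/7 - 10*a/7 (w(a) = -(10*a - 1)/7 = -(-1 + 10*a)/7 = 1/7 - 10*a/7)
W(H) = 4*H
o(q) = 0 (o(q) = 4*0 = 0)
83**2*(o(-13) + w(-5)) = 83**2*(0 + (1/7 - 10/7*(-5))) = 6889*(0 + (1/7 + 50/7)) = 6889*(0 + 51/7) = 6889*(51/7) = 351339/7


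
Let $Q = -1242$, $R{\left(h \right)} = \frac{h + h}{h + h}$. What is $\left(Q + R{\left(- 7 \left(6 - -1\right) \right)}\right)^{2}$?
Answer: $1540081$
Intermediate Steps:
$R{\left(h \right)} = 1$ ($R{\left(h \right)} = \frac{2 h}{2 h} = 2 h \frac{1}{2 h} = 1$)
$\left(Q + R{\left(- 7 \left(6 - -1\right) \right)}\right)^{2} = \left(-1242 + 1\right)^{2} = \left(-1241\right)^{2} = 1540081$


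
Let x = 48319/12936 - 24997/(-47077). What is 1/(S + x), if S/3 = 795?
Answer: 608988072/1455034626475 ≈ 0.00041854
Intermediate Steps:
x = 2598074755/608988072 (x = 48319*(1/12936) - 24997*(-1/47077) = 48319/12936 + 24997/47077 = 2598074755/608988072 ≈ 4.2662)
S = 2385 (S = 3*795 = 2385)
1/(S + x) = 1/(2385 + 2598074755/608988072) = 1/(1455034626475/608988072) = 608988072/1455034626475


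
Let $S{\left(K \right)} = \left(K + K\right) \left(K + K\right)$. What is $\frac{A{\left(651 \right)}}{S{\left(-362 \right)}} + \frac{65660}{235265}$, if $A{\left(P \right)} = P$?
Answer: $\frac{6914110735}{24664053328} \approx 0.28033$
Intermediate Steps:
$S{\left(K \right)} = 4 K^{2}$ ($S{\left(K \right)} = 2 K 2 K = 4 K^{2}$)
$\frac{A{\left(651 \right)}}{S{\left(-362 \right)}} + \frac{65660}{235265} = \frac{651}{4 \left(-362\right)^{2}} + \frac{65660}{235265} = \frac{651}{4 \cdot 131044} + 65660 \cdot \frac{1}{235265} = \frac{651}{524176} + \frac{13132}{47053} = \frac{6914110735}{24664053328}$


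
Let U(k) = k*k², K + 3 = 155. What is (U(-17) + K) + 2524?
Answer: -2237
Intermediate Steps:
K = 152 (K = -3 + 155 = 152)
U(k) = k³
(U(-17) + K) + 2524 = ((-17)³ + 152) + 2524 = (-4913 + 152) + 2524 = -4761 + 2524 = -2237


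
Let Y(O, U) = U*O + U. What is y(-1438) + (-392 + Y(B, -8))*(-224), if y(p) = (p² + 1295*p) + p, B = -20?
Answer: 257956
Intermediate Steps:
Y(O, U) = U + O*U (Y(O, U) = O*U + U = U + O*U)
y(p) = p² + 1296*p
y(-1438) + (-392 + Y(B, -8))*(-224) = -1438*(1296 - 1438) + (-392 - 8*(1 - 20))*(-224) = -1438*(-142) + (-392 - 8*(-19))*(-224) = 204196 + (-392 + 152)*(-224) = 204196 - 240*(-224) = 204196 + 53760 = 257956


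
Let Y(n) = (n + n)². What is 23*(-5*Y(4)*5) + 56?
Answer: -36744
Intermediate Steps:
Y(n) = 4*n² (Y(n) = (2*n)² = 4*n²)
23*(-5*Y(4)*5) + 56 = 23*(-20*4²*5) + 56 = 23*(-20*16*5) + 56 = 23*(-5*64*5) + 56 = 23*(-320*5) + 56 = 23*(-1600) + 56 = -36800 + 56 = -36744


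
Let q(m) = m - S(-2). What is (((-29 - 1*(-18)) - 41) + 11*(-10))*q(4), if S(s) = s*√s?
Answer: -648 - 324*I*√2 ≈ -648.0 - 458.21*I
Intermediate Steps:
S(s) = s^(3/2)
q(m) = m + 2*I*√2 (q(m) = m - (-2)^(3/2) = m - (-2)*I*√2 = m + 2*I*√2)
(((-29 - 1*(-18)) - 41) + 11*(-10))*q(4) = (((-29 - 1*(-18)) - 41) + 11*(-10))*(4 + 2*I*√2) = (((-29 + 18) - 41) - 110)*(4 + 2*I*√2) = ((-11 - 41) - 110)*(4 + 2*I*√2) = (-52 - 110)*(4 + 2*I*√2) = -162*(4 + 2*I*√2) = -648 - 324*I*√2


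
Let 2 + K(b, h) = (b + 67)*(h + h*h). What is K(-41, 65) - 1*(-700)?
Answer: 112238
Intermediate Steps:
K(b, h) = -2 + (67 + b)*(h + h²) (K(b, h) = -2 + (b + 67)*(h + h*h) = -2 + (67 + b)*(h + h²))
K(-41, 65) - 1*(-700) = (-2 + 67*65 + 67*65² - 41*65 - 41*65²) - 1*(-700) = (-2 + 4355 + 67*4225 - 2665 - 41*4225) + 700 = (-2 + 4355 + 283075 - 2665 - 173225) + 700 = 111538 + 700 = 112238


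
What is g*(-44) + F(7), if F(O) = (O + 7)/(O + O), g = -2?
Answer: 89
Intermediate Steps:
F(O) = (7 + O)/(2*O) (F(O) = (7 + O)/((2*O)) = (7 + O)*(1/(2*O)) = (7 + O)/(2*O))
g*(-44) + F(7) = -2*(-44) + (½)*(7 + 7)/7 = 88 + (½)*(⅐)*14 = 88 + 1 = 89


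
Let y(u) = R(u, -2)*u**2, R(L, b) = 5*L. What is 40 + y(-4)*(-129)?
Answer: 41320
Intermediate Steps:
y(u) = 5*u**3 (y(u) = (5*u)*u**2 = 5*u**3)
40 + y(-4)*(-129) = 40 + (5*(-4)**3)*(-129) = 40 + (5*(-64))*(-129) = 40 - 320*(-129) = 40 + 41280 = 41320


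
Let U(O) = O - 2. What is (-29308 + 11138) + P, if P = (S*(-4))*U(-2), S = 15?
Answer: -17930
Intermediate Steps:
U(O) = -2 + O
P = 240 (P = (15*(-4))*(-2 - 2) = -60*(-4) = 240)
(-29308 + 11138) + P = (-29308 + 11138) + 240 = -18170 + 240 = -17930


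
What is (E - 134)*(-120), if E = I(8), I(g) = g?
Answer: 15120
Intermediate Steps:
E = 8
(E - 134)*(-120) = (8 - 134)*(-120) = -126*(-120) = 15120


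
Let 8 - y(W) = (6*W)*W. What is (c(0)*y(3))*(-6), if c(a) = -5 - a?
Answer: -1380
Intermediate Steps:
y(W) = 8 - 6*W² (y(W) = 8 - 6*W*W = 8 - 6*W²)
(c(0)*y(3))*(-6) = ((-5 - 1*0)*(8 - 6*3²))*(-6) = ((-5 + 0)*(8 - 6*9))*(-6) = -5*(8 - 54)*(-6) = -5*(-46)*(-6) = 230*(-6) = -1380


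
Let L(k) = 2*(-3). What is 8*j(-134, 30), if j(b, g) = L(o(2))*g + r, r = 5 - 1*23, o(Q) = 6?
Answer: -1584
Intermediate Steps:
L(k) = -6
r = -18 (r = 5 - 23 = -18)
j(b, g) = -18 - 6*g (j(b, g) = -6*g - 18 = -18 - 6*g)
8*j(-134, 30) = 8*(-18 - 6*30) = 8*(-18 - 180) = 8*(-198) = -1584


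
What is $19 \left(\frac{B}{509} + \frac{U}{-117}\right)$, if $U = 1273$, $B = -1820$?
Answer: $- \frac{16357043}{59553} \approx -274.66$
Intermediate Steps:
$19 \left(\frac{B}{509} + \frac{U}{-117}\right) = 19 \left(- \frac{1820}{509} + \frac{1273}{-117}\right) = 19 \left(\left(-1820\right) \frac{1}{509} + 1273 \left(- \frac{1}{117}\right)\right) = 19 \left(- \frac{1820}{509} - \frac{1273}{117}\right) = 19 \left(- \frac{860897}{59553}\right) = - \frac{16357043}{59553}$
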